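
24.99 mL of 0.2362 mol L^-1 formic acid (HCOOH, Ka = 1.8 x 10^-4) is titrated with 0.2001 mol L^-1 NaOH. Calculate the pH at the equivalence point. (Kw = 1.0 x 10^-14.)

8.39

n(HCOOH) = 0.2362 x 0.02499 = 0.005903 mol; V(NaOH) at equivalence = 0.005903/0.2001 = 0.02950 L.
At equivalence all the acid is converted to HCOO-; total volume = 0.02499 + 0.02950 = 0.05449 L, so [HCOO-] = 0.005903/0.05449 = 0.1083 M.
Kb = Kw/Ka = 1.0e-14 / 1.8 x 10^-4 = 5.56e-11.
[OH^-] = sqrt(Kb x [HCOO-]) = sqrt(5.56e-11 x 0.1083) = 2.45e-6 M.
pOH = 5.61, so pH = 14.00 - 5.61 = 8.39.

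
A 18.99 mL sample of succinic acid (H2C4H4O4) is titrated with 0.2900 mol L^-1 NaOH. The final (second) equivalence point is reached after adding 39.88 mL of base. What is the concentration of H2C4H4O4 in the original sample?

n(NaOH) = 0.2900 x 0.03988 = 0.01157 mol.
At the final (second) equivalence point, 2 mol OH^- react per mol H2C4H4O4, so n(H2C4H4O4) = 0.01157 / 2 = 0.005783 mol.
[H2C4H4O4] = 0.005783 / 0.01899 L = 0.305 M.

0.305 M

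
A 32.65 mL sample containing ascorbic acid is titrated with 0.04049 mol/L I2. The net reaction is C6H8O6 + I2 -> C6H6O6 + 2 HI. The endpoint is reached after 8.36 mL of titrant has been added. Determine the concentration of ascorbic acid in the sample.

0.0104 M

n(I2) = 0.04049 x 0.008360 = 0.0003385 mol.
From the balanced equation, 1 mol I2 reacts with 1 mol ascorbic acid, so n(ascorbic acid) = 0.0003385 x 1/1 = 0.0003385 mol.
[ascorbic acid] = 0.0003385 / 0.03265 L = 0.0104 M.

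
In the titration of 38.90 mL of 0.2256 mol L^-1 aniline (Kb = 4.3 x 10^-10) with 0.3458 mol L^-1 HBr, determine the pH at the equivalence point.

n(C6H5NH2) = 0.2256 x 0.03890 = 0.008776 mol; V(HBr) at equivalence = 0.008776/0.3458 = 0.02538 L.
At equivalence the base is fully converted to C6H5NH3+; total volume = 0.06428 L, so [C6H5NH3+] = 0.008776/0.06428 = 0.1365 M.
Ka(C6H5NH3+) = Kw/Kb = 1.0e-14 / 4.3 x 10^-10 = 2.33e-5.
[H^+] = sqrt(Ka x [C6H5NH3+]) = sqrt(2.33e-5 x 0.1365) = 0.00178 M.
pH = -log(0.00178) = 2.75.

2.75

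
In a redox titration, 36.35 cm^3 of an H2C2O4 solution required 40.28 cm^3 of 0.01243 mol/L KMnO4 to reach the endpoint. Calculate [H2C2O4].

0.0344 M

n(KMnO4) = 0.01243 x 0.04028 = 0.0005007 mol.
From the balanced equation, 2 mol KMnO4 reacts with 5 mol H2C2O4, so n(H2C2O4) = 0.0005007 x 5/2 = 0.001252 mol.
[H2C2O4] = 0.001252 / 0.03635 L = 0.0344 M.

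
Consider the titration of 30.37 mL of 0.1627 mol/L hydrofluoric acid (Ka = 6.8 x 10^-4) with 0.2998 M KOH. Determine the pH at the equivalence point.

8.10

n(HF) = 0.1627 x 0.03037 = 0.004941 mol; V(KOH) at equivalence = 0.004941/0.2998 = 0.01648 L.
At equivalence all the acid is converted to F-; total volume = 0.03037 + 0.01648 = 0.04685 L, so [F-] = 0.004941/0.04685 = 0.1055 M.
Kb = Kw/Ka = 1.0e-14 / 6.8 x 10^-4 = 1.47e-11.
[OH^-] = sqrt(Kb x [F-]) = sqrt(1.47e-11 x 0.1055) = 1.25e-6 M.
pOH = 5.90, so pH = 14.00 - 5.90 = 8.10.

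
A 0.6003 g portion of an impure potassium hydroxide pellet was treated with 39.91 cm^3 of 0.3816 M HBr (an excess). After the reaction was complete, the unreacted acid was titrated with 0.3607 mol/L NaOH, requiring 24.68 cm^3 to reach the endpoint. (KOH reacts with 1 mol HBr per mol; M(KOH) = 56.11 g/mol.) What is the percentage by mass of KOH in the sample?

Total n(HBr) added = 0.3816 x 0.03991 = 0.01523 mol.
n(NaOH) used = 0.3607 x 0.02468 = 0.008902 mol, which equals the excess n(HBr).
So n(HBr) consumed by the sample = 0.01523 - 0.008902 = 0.006328 mol.
n(KOH) = 0.006328 / 1 = 0.006328 mol.
mass KOH = 0.006328 x 56.11 = 0.3550 g, so %KOH = 0.3550/0.6003 x 100 = 59.1%.

59.1%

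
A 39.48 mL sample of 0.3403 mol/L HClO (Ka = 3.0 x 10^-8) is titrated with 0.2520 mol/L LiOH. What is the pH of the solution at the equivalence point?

10.34

n(HClO) = 0.3403 x 0.03948 = 0.01344 mol; V(LiOH) at equivalence = 0.01344/0.2520 = 0.05331 L.
At equivalence all the acid is converted to ClO-; total volume = 0.03948 + 0.05331 = 0.09279 L, so [ClO-] = 0.01344/0.09279 = 0.1448 M.
Kb = Kw/Ka = 1.0e-14 / 3.0 x 10^-8 = 3.33e-7.
[OH^-] = sqrt(Kb x [ClO-]) = sqrt(3.33e-7 x 0.1448) = 0.000220 M.
pOH = 3.66, so pH = 14.00 - 3.66 = 10.34.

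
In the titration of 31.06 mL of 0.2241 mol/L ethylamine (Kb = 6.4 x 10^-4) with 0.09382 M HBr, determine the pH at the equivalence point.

n(C2H5NH2) = 0.2241 x 0.03106 = 0.006961 mol; V(HBr) at equivalence = 0.006961/0.09382 = 0.07419 L.
At equivalence the base is fully converted to C2H5NH3+; total volume = 0.1053 L, so [C2H5NH3+] = 0.006961/0.1053 = 0.06613 M.
Ka(C2H5NH3+) = Kw/Kb = 1.0e-14 / 6.4 x 10^-4 = 1.56e-11.
[H^+] = sqrt(Ka x [C2H5NH3+]) = sqrt(1.56e-11 x 0.06613) = 1.02e-6 M.
pH = -log(1.02e-6) = 5.99.

5.99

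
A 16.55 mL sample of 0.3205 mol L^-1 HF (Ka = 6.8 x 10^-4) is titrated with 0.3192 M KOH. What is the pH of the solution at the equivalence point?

n(HF) = 0.3205 x 0.01655 = 0.005304 mol; V(KOH) at equivalence = 0.005304/0.3192 = 0.01662 L.
At equivalence all the acid is converted to F-; total volume = 0.01655 + 0.01662 = 0.03317 L, so [F-] = 0.005304/0.03317 = 0.1599 M.
Kb = Kw/Ka = 1.0e-14 / 6.8 x 10^-4 = 1.47e-11.
[OH^-] = sqrt(Kb x [F-]) = sqrt(1.47e-11 x 0.1599) = 1.53e-6 M.
pOH = 5.81, so pH = 14.00 - 5.81 = 8.19.

8.19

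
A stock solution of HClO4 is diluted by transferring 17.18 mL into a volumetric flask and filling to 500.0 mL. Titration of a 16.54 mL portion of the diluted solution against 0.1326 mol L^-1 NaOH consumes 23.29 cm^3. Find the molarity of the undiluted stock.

n(NaOH) = 0.1326 x 0.02329 = 0.003088 mol.
n(HClO4) in the aliquot = 0.003088 mol.
[diluted HClO4] = 0.003088 / 0.01654 = 0.1867 M.
Dilution factor = 500.0/17.18 = 29.10, so [stock] = 0.1867 x 29.10 = 5.43 M.

5.43 M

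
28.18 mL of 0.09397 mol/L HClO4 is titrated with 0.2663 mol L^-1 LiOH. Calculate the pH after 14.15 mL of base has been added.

12.42

n(acid) = 0.09397 x 0.02818 = 0.002648 mol; n(LiOH) added = 0.2663 x 0.01415 = 0.003768 mol.
Base is in excess by 0.003768 - 0.002648 = 0.001120 mol in a total volume of 0.04233 L.
[OH^-] = 0.001120/0.04233 = 0.02646 M, so pOH = 1.58 and pH = 14.00 - 1.58 = 12.42.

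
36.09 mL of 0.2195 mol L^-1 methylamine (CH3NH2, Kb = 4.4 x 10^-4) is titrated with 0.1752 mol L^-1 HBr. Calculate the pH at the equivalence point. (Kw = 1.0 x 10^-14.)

n(CH3NH2) = 0.2195 x 0.03609 = 0.007922 mol; V(HBr) at equivalence = 0.007922/0.1752 = 0.04522 L.
At equivalence the base is fully converted to CH3NH3+; total volume = 0.08131 L, so [CH3NH3+] = 0.007922/0.08131 = 0.09743 M.
Ka(CH3NH3+) = Kw/Kb = 1.0e-14 / 4.4 x 10^-4 = 2.27e-11.
[H^+] = sqrt(Ka x [CH3NH3+]) = sqrt(2.27e-11 x 0.09743) = 1.49e-6 M.
pH = -log(1.49e-6) = 5.83.

5.83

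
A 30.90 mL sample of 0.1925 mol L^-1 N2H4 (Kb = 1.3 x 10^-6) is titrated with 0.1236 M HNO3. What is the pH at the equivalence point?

4.62

n(N2H4) = 0.1925 x 0.03090 = 0.005948 mol; V(HNO3) at equivalence = 0.005948/0.1236 = 0.04812 L.
At equivalence the base is fully converted to N2H5+; total volume = 0.07902 L, so [N2H5+] = 0.005948/0.07902 = 0.07527 M.
Ka(N2H5+) = Kw/Kb = 1.0e-14 / 1.3 x 10^-6 = 7.69e-9.
[H^+] = sqrt(Ka x [N2H5+]) = sqrt(7.69e-9 x 0.07527) = 2.41e-5 M.
pH = -log(2.41e-5) = 4.62.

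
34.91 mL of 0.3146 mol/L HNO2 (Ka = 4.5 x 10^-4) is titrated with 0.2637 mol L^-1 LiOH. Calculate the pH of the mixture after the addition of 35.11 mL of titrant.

Initial n(HNO2) = 0.3146 x 0.03491 = 0.01098 mol.
n(LiOH) added = 0.2637 x 0.03511 = 0.009259 mol, converting that many moles of HNO2 to NO2-.
Remaining n(HNO2) = 0.001724 mol; n(NO2-) = 0.009259 mol.
By Henderson-Hasselbalch, pH = pKa + log([A^-]/[HA]) = 3.35 + log(0.009259/0.001724) = 3.35 + (+0.73) = 4.08.

4.08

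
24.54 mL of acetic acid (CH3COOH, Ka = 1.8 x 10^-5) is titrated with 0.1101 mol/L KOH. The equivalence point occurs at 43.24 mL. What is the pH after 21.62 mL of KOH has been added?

21.62 mL is exactly half the equivalence volume (43.24/2), i.e. the half-equivalence point.
There, n(HA) = n(A^-), so pH = pKa = -log(1.8 x 10^-5) = 4.74.

4.74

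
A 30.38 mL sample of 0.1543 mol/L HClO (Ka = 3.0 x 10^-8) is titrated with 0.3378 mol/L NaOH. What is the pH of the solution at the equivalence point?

10.27

n(HClO) = 0.1543 x 0.03038 = 0.004688 mol; V(NaOH) at equivalence = 0.004688/0.3378 = 0.01388 L.
At equivalence all the acid is converted to ClO-; total volume = 0.03038 + 0.01388 = 0.04426 L, so [ClO-] = 0.004688/0.04426 = 0.1059 M.
Kb = Kw/Ka = 1.0e-14 / 3.0 x 10^-8 = 3.33e-7.
[OH^-] = sqrt(Kb x [ClO-]) = sqrt(3.33e-7 x 0.1059) = 0.000188 M.
pOH = 3.73, so pH = 14.00 - 3.73 = 10.27.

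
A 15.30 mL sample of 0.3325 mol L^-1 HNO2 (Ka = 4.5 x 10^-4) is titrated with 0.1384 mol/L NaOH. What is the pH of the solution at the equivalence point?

8.17

n(HNO2) = 0.3325 x 0.01530 = 0.005087 mol; V(NaOH) at equivalence = 0.005087/0.1384 = 0.03676 L.
At equivalence all the acid is converted to NO2-; total volume = 0.01530 + 0.03676 = 0.05206 L, so [NO2-] = 0.005087/0.05206 = 0.09772 M.
Kb = Kw/Ka = 1.0e-14 / 4.5 x 10^-4 = 2.22e-11.
[OH^-] = sqrt(Kb x [NO2-]) = sqrt(2.22e-11 x 0.09772) = 1.47e-6 M.
pOH = 5.83, so pH = 14.00 - 5.83 = 8.17.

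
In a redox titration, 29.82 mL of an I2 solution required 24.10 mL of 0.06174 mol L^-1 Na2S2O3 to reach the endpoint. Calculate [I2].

0.0249 M

n(Na2S2O3) = 0.06174 x 0.02410 = 0.001488 mol.
From the balanced equation, 2 mol Na2S2O3 reacts with 1 mol I2, so n(I2) = 0.001488 x 1/2 = 0.0007440 mol.
[I2] = 0.0007440 / 0.02982 L = 0.0249 M.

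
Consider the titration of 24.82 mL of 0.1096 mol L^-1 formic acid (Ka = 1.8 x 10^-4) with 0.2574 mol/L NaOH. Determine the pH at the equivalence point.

n(HCOOH) = 0.1096 x 0.02482 = 0.002720 mol; V(NaOH) at equivalence = 0.002720/0.2574 = 0.01057 L.
At equivalence all the acid is converted to HCOO-; total volume = 0.02482 + 0.01057 = 0.03539 L, so [HCOO-] = 0.002720/0.03539 = 0.07687 M.
Kb = Kw/Ka = 1.0e-14 / 1.8 x 10^-4 = 5.56e-11.
[OH^-] = sqrt(Kb x [HCOO-]) = sqrt(5.56e-11 x 0.07687) = 2.07e-6 M.
pOH = 5.68, so pH = 14.00 - 5.68 = 8.32.

8.32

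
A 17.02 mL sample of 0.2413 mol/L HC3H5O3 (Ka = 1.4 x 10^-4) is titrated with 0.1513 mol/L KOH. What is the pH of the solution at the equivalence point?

n(HC3H5O3) = 0.2413 x 0.01702 = 0.004107 mol; V(KOH) at equivalence = 0.004107/0.1513 = 0.02714 L.
At equivalence all the acid is converted to C3H5O3-; total volume = 0.01702 + 0.02714 = 0.04416 L, so [C3H5O3-] = 0.004107/0.04416 = 0.09299 M.
Kb = Kw/Ka = 1.0e-14 / 1.4 x 10^-4 = 7.14e-11.
[OH^-] = sqrt(Kb x [C3H5O3-]) = sqrt(7.14e-11 x 0.09299) = 2.58e-6 M.
pOH = 5.59, so pH = 14.00 - 5.59 = 8.41.

8.41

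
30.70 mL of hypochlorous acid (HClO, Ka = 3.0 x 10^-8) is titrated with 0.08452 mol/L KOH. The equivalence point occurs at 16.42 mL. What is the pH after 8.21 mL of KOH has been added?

8.21 mL is exactly half the equivalence volume (16.42/2), i.e. the half-equivalence point.
There, n(HA) = n(A^-), so pH = pKa = -log(3.0 x 10^-8) = 7.52.

7.52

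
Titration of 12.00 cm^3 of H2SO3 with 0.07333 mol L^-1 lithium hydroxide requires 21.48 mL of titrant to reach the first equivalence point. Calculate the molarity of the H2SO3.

0.131 M

n(LiOH) = 0.07333 x 0.02148 = 0.001575 mol.
At the first equivalence point, 1 mol OH^- react per mol H2SO3, so n(H2SO3) = 0.001575 / 1 = 0.001575 mol.
[H2SO3] = 0.001575 / 0.01200 L = 0.131 M.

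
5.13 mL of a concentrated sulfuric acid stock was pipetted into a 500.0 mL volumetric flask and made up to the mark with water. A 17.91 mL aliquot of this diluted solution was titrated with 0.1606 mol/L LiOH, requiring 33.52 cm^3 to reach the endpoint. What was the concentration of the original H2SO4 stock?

n(LiOH) = 0.1606 x 0.03352 = 0.005383 mol.
n(H2SO4) in the aliquot = 0.005383 x 1/2 = 0.002692 mol.
[diluted H2SO4] = 0.002692 / 0.01791 = 0.1503 M.
Dilution factor = 500.0/5.130 = 97.47, so [stock] = 0.1503 x 97.47 = 14.6 M.

14.6 M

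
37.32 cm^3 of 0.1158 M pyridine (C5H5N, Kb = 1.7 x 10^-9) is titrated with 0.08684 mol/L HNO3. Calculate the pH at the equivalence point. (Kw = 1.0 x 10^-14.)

n(C5H5N) = 0.1158 x 0.03732 = 0.004322 mol; V(HNO3) at equivalence = 0.004322/0.08684 = 0.04977 L.
At equivalence the base is fully converted to C5H5NH+; total volume = 0.08709 L, so [C5H5NH+] = 0.004322/0.08709 = 0.04963 M.
Ka(C5H5NH+) = Kw/Kb = 1.0e-14 / 1.7 x 10^-9 = 5.88e-6.
[H^+] = sqrt(Ka x [C5H5NH+]) = sqrt(5.88e-6 x 0.04963) = 0.000540 M.
pH = -log(0.000540) = 3.27.

3.27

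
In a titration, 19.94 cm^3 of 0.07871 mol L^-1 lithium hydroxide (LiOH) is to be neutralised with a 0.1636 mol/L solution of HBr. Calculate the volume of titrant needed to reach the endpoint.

9.59 mL

n(LiOH) = 0.07871 mol/L x 0.01994 L = 0.001569 mol.
At equivalence n(HBr) = n(LiOH) = 0.001569 mol.
V(HBr) = 0.001569 / 0.1636 = 0.009593 L = 9.59 mL.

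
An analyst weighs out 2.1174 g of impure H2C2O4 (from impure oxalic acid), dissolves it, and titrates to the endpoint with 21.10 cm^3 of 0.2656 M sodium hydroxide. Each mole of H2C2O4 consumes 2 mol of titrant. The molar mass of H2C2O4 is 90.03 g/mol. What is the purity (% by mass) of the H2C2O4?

n(NaOH) = 0.2656 x 0.02110 = 0.005604 mol.
n(H2C2O4) = 0.005604 / 2 = 0.002802 mol.
mass of H2C2O4 = 0.002802 x 90.03 = 0.2523 g.
% purity = 0.2523 / 2.1174 x 100 = 11.9%.

11.9%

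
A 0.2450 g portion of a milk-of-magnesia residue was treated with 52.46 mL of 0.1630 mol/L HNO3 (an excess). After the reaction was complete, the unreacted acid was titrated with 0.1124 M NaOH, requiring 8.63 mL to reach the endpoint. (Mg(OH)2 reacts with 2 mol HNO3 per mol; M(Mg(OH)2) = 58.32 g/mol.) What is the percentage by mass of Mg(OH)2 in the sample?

Total n(HNO3) added = 0.1630 x 0.05246 = 0.008551 mol.
n(NaOH) used = 0.1124 x 0.008630 = 0.0009700 mol, which equals the excess n(HNO3).
So n(HNO3) consumed by the sample = 0.008551 - 0.0009700 = 0.007581 mol.
n(Mg(OH)2) = 0.007581 / 2 = 0.003790 mol.
mass Mg(OH)2 = 0.003790 x 58.32 = 0.2211 g, so %Mg(OH)2 = 0.2211/0.2450 x 100 = 90.2%.

90.2%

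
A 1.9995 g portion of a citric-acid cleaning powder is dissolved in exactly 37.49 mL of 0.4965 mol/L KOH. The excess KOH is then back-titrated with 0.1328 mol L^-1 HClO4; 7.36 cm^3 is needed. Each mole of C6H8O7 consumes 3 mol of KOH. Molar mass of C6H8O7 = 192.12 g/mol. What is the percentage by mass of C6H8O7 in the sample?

56.5%

Total n(KOH) added = 0.4965 x 0.03749 = 0.01861 mol.
n(HClO4) used = 0.1328 x 0.007360 = 0.0009774 mol, which equals the excess n(KOH).
So n(KOH) consumed by the sample = 0.01861 - 0.0009774 = 0.01764 mol.
n(C6H8O7) = 0.01764 / 3 = 0.005879 mol.
mass C6H8O7 = 0.005879 x 192.12 = 1.129 g, so %C6H8O7 = 1.129/1.9995 x 100 = 56.5%.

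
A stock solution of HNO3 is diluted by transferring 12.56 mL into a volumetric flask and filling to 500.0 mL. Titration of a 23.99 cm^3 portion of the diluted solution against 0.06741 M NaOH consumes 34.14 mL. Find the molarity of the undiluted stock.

3.82 M

n(NaOH) = 0.06741 x 0.03414 = 0.002301 mol.
n(HNO3) in the aliquot = 0.002301 mol.
[diluted HNO3] = 0.002301 / 0.02399 = 0.09593 M.
Dilution factor = 500.0/12.56 = 39.81, so [stock] = 0.09593 x 39.81 = 3.82 M.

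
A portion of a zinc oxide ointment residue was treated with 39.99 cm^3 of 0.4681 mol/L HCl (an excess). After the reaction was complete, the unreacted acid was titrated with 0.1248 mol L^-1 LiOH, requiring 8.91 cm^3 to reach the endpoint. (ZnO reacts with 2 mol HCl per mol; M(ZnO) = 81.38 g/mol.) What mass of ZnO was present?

0.716 g

Total n(HCl) added = 0.4681 x 0.03999 = 0.01872 mol.
n(LiOH) used = 0.1248 x 0.008910 = 0.001112 mol, which equals the excess n(HCl).
So n(HCl) consumed by the sample = 0.01872 - 0.001112 = 0.01761 mol.
n(ZnO) = 0.01761 / 2 = 0.008804 mol.
mass = 0.008804 mol x 81.38 g/mol = 0.716 g.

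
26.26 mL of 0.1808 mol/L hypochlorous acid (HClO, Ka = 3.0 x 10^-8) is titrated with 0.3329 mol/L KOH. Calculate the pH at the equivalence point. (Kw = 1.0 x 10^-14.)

10.30

n(HClO) = 0.1808 x 0.02626 = 0.004748 mol; V(KOH) at equivalence = 0.004748/0.3329 = 0.01426 L.
At equivalence all the acid is converted to ClO-; total volume = 0.02626 + 0.01426 = 0.04052 L, so [ClO-] = 0.004748/0.04052 = 0.1172 M.
Kb = Kw/Ka = 1.0e-14 / 3.0 x 10^-8 = 3.33e-7.
[OH^-] = sqrt(Kb x [ClO-]) = sqrt(3.33e-7 x 0.1172) = 0.000198 M.
pOH = 3.70, so pH = 14.00 - 3.70 = 10.30.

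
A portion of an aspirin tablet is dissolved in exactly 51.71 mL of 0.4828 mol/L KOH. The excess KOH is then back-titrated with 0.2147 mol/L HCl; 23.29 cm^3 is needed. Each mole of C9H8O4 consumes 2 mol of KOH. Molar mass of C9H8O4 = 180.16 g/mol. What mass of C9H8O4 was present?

Total n(KOH) added = 0.4828 x 0.05171 = 0.02497 mol.
n(HCl) used = 0.2147 x 0.02329 = 0.005000 mol, which equals the excess n(KOH).
So n(KOH) consumed by the sample = 0.02497 - 0.005000 = 0.01997 mol.
n(C9H8O4) = 0.01997 / 2 = 0.009983 mol.
mass = 0.009983 mol x 180.16 g/mol = 1.80 g.

1.80 g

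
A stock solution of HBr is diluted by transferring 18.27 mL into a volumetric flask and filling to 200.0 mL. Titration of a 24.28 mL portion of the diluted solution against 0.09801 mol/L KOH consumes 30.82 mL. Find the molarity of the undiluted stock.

1.36 M

n(KOH) = 0.09801 x 0.03082 = 0.003021 mol.
n(HBr) in the aliquot = 0.003021 mol.
[diluted HBr] = 0.003021 / 0.02428 = 0.1244 M.
Dilution factor = 200.0/18.27 = 10.95, so [stock] = 0.1244 x 10.95 = 1.36 M.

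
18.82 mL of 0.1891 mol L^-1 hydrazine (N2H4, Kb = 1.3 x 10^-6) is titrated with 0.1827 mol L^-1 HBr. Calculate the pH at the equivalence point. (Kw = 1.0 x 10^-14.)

n(N2H4) = 0.1891 x 0.01882 = 0.003559 mol; V(HBr) at equivalence = 0.003559/0.1827 = 0.01948 L.
At equivalence the base is fully converted to N2H5+; total volume = 0.03830 L, so [N2H5+] = 0.003559/0.03830 = 0.09292 M.
Ka(N2H5+) = Kw/Kb = 1.0e-14 / 1.3 x 10^-6 = 7.69e-9.
[H^+] = sqrt(Ka x [N2H5+]) = sqrt(7.69e-9 x 0.09292) = 2.67e-5 M.
pH = -log(2.67e-5) = 4.57.

4.57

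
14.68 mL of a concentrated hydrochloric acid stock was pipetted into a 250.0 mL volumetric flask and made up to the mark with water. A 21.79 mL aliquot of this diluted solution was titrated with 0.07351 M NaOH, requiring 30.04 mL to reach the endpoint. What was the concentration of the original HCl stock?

1.73 M

n(NaOH) = 0.07351 x 0.03004 = 0.002208 mol.
n(HCl) in the aliquot = 0.002208 mol.
[diluted HCl] = 0.002208 / 0.02179 = 0.1013 M.
Dilution factor = 250.0/14.68 = 17.03, so [stock] = 0.1013 x 17.03 = 1.73 M.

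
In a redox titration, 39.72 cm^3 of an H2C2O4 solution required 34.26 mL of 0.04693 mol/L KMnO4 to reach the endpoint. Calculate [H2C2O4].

n(KMnO4) = 0.04693 x 0.03426 = 0.001608 mol.
From the balanced equation, 2 mol KMnO4 reacts with 5 mol H2C2O4, so n(H2C2O4) = 0.001608 x 5/2 = 0.004020 mol.
[H2C2O4] = 0.004020 / 0.03972 L = 0.101 M.

0.101 M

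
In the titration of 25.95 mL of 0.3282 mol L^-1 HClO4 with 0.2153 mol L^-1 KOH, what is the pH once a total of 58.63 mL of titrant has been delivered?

12.69

n(acid) = 0.3282 x 0.02595 = 0.008517 mol; n(KOH) added = 0.2153 x 0.05863 = 0.01262 mol.
Base is in excess by 0.01262 - 0.008517 = 0.004106 mol in a total volume of 0.08458 L.
[OH^-] = 0.004106/0.08458 = 0.04855 M, so pOH = 1.31 and pH = 14.00 - 1.31 = 12.69.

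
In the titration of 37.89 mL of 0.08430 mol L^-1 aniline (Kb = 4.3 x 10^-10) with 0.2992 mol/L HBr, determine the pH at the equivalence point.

n(C6H5NH2) = 0.08430 x 0.03789 = 0.003194 mol; V(HBr) at equivalence = 0.003194/0.2992 = 0.01068 L.
At equivalence the base is fully converted to C6H5NH3+; total volume = 0.04857 L, so [C6H5NH3+] = 0.003194/0.04857 = 0.06577 M.
Ka(C6H5NH3+) = Kw/Kb = 1.0e-14 / 4.3 x 10^-10 = 2.33e-5.
[H^+] = sqrt(Ka x [C6H5NH3+]) = sqrt(2.33e-5 x 0.06577) = 0.00124 M.
pH = -log(0.00124) = 2.91.

2.91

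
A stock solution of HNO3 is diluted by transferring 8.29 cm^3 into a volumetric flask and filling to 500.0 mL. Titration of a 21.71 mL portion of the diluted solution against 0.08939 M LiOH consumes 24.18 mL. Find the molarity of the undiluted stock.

6.00 M

n(LiOH) = 0.08939 x 0.02418 = 0.002161 mol.
n(HNO3) in the aliquot = 0.002161 mol.
[diluted HNO3] = 0.002161 / 0.02171 = 0.09956 M.
Dilution factor = 500.0/8.290 = 60.31, so [stock] = 0.09956 x 60.31 = 6.00 M.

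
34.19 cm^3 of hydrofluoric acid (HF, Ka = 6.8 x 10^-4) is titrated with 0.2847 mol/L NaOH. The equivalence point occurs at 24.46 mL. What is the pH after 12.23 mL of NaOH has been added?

12.23 mL is exactly half the equivalence volume (24.46/2), i.e. the half-equivalence point.
There, n(HA) = n(A^-), so pH = pKa = -log(6.8 x 10^-4) = 3.17.

3.17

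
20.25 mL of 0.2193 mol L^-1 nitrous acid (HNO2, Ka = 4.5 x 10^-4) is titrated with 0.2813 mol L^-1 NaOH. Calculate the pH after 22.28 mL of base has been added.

n(acid) = 0.2193 x 0.02025 = 0.004441 mol; n(NaOH) added = 0.2813 x 0.02228 = 0.006267 mol.
Base is in excess by 0.006267 - 0.004441 = 0.001827 mol in a total volume of 0.04253 L.
[OH^-] = 0.001827/0.04253 = 0.04295 M, so pOH = 1.37 and pH = 14.00 - 1.37 = 12.63.

12.63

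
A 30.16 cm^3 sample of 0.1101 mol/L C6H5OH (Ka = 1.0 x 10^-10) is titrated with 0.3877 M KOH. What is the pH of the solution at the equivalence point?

11.47

n(C6H5OH) = 0.1101 x 0.03016 = 0.003321 mol; V(KOH) at equivalence = 0.003321/0.3877 = 0.008565 L.
At equivalence all the acid is converted to C6H5O-; total volume = 0.03016 + 0.008565 = 0.03872 L, so [C6H5O-] = 0.003321/0.03872 = 0.08575 M.
Kb = Kw/Ka = 1.0e-14 / 1.0 x 10^-10 = 0.000100.
[OH^-] = sqrt(Kb x [C6H5O-]) = sqrt(0.000100 x 0.08575) = 0.00293 M.
pOH = 2.53, so pH = 14.00 - 2.53 = 11.47.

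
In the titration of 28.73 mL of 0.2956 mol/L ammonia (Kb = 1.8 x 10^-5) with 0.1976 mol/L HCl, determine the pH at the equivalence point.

5.09

n(NH3) = 0.2956 x 0.02873 = 0.008493 mol; V(HCl) at equivalence = 0.008493/0.1976 = 0.04298 L.
At equivalence the base is fully converted to NH4+; total volume = 0.07171 L, so [NH4+] = 0.008493/0.07171 = 0.1184 M.
Ka(NH4+) = Kw/Kb = 1.0e-14 / 1.8 x 10^-5 = 5.56e-10.
[H^+] = sqrt(Ka x [NH4+]) = sqrt(5.56e-10 x 0.1184) = 8.11e-6 M.
pH = -log(8.11e-6) = 5.09.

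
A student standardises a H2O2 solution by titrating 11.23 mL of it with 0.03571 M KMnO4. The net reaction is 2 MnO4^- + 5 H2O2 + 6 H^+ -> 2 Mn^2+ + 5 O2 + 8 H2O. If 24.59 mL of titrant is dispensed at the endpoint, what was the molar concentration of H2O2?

0.195 M

n(KMnO4) = 0.03571 x 0.02459 = 0.0008781 mol.
From the balanced equation, 2 mol KMnO4 reacts with 5 mol H2O2, so n(H2O2) = 0.0008781 x 5/2 = 0.002195 mol.
[H2O2] = 0.002195 / 0.01123 L = 0.195 M.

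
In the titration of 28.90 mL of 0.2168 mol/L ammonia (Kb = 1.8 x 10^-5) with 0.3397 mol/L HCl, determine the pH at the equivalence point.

n(NH3) = 0.2168 x 0.02890 = 0.006266 mol; V(HCl) at equivalence = 0.006266/0.3397 = 0.01844 L.
At equivalence the base is fully converted to NH4+; total volume = 0.04734 L, so [NH4+] = 0.006266/0.04734 = 0.1323 M.
Ka(NH4+) = Kw/Kb = 1.0e-14 / 1.8 x 10^-5 = 5.56e-10.
[H^+] = sqrt(Ka x [NH4+]) = sqrt(5.56e-10 x 0.1323) = 8.57e-6 M.
pH = -log(8.57e-6) = 5.07.

5.07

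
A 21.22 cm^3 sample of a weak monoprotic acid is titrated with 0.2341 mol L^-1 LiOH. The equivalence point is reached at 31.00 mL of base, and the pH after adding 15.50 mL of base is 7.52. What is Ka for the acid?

3.0 x 10^-8

15.50 mL is half of the equivalence volume, so this is the half-equivalence point where [HA] = [A^-].
At half-equivalence pH = pKa, so pKa = 7.52.
Ka = 10^(-7.52) = 3.0 x 10^-8.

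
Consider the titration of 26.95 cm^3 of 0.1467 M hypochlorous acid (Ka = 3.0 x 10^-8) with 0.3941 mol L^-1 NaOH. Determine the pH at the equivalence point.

10.28

n(HClO) = 0.1467 x 0.02695 = 0.003954 mol; V(NaOH) at equivalence = 0.003954/0.3941 = 0.01003 L.
At equivalence all the acid is converted to ClO-; total volume = 0.02695 + 0.01003 = 0.03698 L, so [ClO-] = 0.003954/0.03698 = 0.1069 M.
Kb = Kw/Ka = 1.0e-14 / 3.0 x 10^-8 = 3.33e-7.
[OH^-] = sqrt(Kb x [ClO-]) = sqrt(3.33e-7 x 0.1069) = 0.000189 M.
pOH = 3.72, so pH = 14.00 - 3.72 = 10.28.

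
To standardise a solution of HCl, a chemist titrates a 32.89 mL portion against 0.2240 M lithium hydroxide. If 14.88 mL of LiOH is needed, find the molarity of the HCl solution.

n(LiOH) delivered = 0.2240 x 0.01488 = 0.003333 mol.
For a 1:1 reaction, n(HCl) = 0.003333 mol.
[HCl] = 0.003333 mol / 0.03289 L = 0.101 M.

0.101 M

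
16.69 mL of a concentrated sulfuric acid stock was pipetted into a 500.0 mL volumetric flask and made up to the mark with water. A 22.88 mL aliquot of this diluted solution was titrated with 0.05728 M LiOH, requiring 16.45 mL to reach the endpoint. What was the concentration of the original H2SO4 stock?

0.617 M

n(LiOH) = 0.05728 x 0.01645 = 0.0009423 mol.
n(H2SO4) in the aliquot = 0.0009423 x 1/2 = 0.0004711 mol.
[diluted H2SO4] = 0.0004711 / 0.02288 = 0.02059 M.
Dilution factor = 500.0/16.69 = 29.96, so [stock] = 0.02059 x 29.96 = 0.617 M.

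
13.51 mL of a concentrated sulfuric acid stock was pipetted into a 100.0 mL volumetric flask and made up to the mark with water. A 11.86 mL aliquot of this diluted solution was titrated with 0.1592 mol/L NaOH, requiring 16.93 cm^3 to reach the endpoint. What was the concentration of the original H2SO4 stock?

0.841 M

n(NaOH) = 0.1592 x 0.01693 = 0.002695 mol.
n(H2SO4) in the aliquot = 0.002695 x 1/2 = 0.001348 mol.
[diluted H2SO4] = 0.001348 / 0.01186 = 0.1136 M.
Dilution factor = 100.0/13.51 = 7.402, so [stock] = 0.1136 x 7.402 = 0.841 M.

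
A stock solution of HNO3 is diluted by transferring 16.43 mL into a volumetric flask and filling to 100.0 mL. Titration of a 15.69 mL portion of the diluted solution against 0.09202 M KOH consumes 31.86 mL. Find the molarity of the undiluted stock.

n(KOH) = 0.09202 x 0.03186 = 0.002932 mol.
n(HNO3) in the aliquot = 0.002932 mol.
[diluted HNO3] = 0.002932 / 0.01569 = 0.1869 M.
Dilution factor = 100.0/16.43 = 6.086, so [stock] = 0.1869 x 6.086 = 1.14 M.

1.14 M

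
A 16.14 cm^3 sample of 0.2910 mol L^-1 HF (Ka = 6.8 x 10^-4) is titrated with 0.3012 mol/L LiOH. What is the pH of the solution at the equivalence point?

8.17

n(HF) = 0.2910 x 0.01614 = 0.004697 mol; V(LiOH) at equivalence = 0.004697/0.3012 = 0.01559 L.
At equivalence all the acid is converted to F-; total volume = 0.01614 + 0.01559 = 0.03173 L, so [F-] = 0.004697/0.03173 = 0.1480 M.
Kb = Kw/Ka = 1.0e-14 / 6.8 x 10^-4 = 1.47e-11.
[OH^-] = sqrt(Kb x [F-]) = sqrt(1.47e-11 x 0.1480) = 1.48e-6 M.
pOH = 5.83, so pH = 14.00 - 5.83 = 8.17.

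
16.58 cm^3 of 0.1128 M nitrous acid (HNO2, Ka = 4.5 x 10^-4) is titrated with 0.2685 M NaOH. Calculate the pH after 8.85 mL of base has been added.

12.30

n(acid) = 0.1128 x 0.01658 = 0.001870 mol; n(NaOH) added = 0.2685 x 0.008850 = 0.002376 mol.
Base is in excess by 0.002376 - 0.001870 = 0.0005060 mol in a total volume of 0.02543 L.
[OH^-] = 0.0005060/0.02543 = 0.01990 M, so pOH = 1.70 and pH = 14.00 - 1.70 = 12.30.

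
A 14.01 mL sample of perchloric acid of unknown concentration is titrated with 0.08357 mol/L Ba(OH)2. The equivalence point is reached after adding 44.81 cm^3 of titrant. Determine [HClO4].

n(Ba(OH)2) delivered = 0.08357 x 0.04481 = 0.003745 mol.
The reaction is 2 HClO4 + 1 Ba(OH)2, so n(HClO4) = 0.003745 x 2/1 = 0.007490 mol.
[HClO4] = 0.007490 mol / 0.01401 L = 0.535 M.

0.535 M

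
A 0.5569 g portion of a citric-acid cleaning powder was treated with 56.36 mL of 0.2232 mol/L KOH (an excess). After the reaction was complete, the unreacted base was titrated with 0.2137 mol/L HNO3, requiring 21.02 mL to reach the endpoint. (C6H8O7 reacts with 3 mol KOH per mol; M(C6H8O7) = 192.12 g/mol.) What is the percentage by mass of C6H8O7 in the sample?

Total n(KOH) added = 0.2232 x 0.05636 = 0.01258 mol.
n(HNO3) used = 0.2137 x 0.02102 = 0.004492 mol, which equals the excess n(KOH).
So n(KOH) consumed by the sample = 0.01258 - 0.004492 = 0.008088 mol.
n(C6H8O7) = 0.008088 / 3 = 0.002696 mol.
mass C6H8O7 = 0.002696 x 192.12 = 0.5179 g, so %C6H8O7 = 0.5179/0.5569 x 100 = 93.0%.

93.0%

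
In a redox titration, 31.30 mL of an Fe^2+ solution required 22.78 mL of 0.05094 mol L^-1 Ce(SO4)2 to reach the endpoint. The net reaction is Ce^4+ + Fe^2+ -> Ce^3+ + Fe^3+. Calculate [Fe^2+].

n(Ce(SO4)2) = 0.05094 x 0.02278 = 0.001160 mol.
From the balanced equation, 1 mol Ce(SO4)2 reacts with 1 mol Fe^2+, so n(Fe^2+) = 0.001160 x 1/1 = 0.001160 mol.
[Fe^2+] = 0.001160 / 0.03130 L = 0.0371 M.

0.0371 M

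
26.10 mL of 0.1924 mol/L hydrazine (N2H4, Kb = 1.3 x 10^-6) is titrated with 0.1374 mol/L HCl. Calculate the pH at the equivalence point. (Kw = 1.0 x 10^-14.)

n(N2H4) = 0.1924 x 0.02610 = 0.005022 mol; V(HCl) at equivalence = 0.005022/0.1374 = 0.03655 L.
At equivalence the base is fully converted to N2H5+; total volume = 0.06265 L, so [N2H5+] = 0.005022/0.06265 = 0.08016 M.
Ka(N2H5+) = Kw/Kb = 1.0e-14 / 1.3 x 10^-6 = 7.69e-9.
[H^+] = sqrt(Ka x [N2H5+]) = sqrt(7.69e-9 x 0.08016) = 2.48e-5 M.
pH = -log(2.48e-5) = 4.61.

4.61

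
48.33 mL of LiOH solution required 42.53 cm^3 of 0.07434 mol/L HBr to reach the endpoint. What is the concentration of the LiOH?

n(HBr) delivered = 0.07434 x 0.04253 = 0.003162 mol.
For a 1:1 reaction, n(LiOH) = 0.003162 mol.
[LiOH] = 0.003162 mol / 0.04833 L = 0.0654 M.

0.0654 M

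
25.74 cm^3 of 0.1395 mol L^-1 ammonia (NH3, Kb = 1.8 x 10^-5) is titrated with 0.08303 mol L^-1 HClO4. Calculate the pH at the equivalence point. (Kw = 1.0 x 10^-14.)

n(NH3) = 0.1395 x 0.02574 = 0.003591 mol; V(HClO4) at equivalence = 0.003591/0.08303 = 0.04325 L.
At equivalence the base is fully converted to NH4+; total volume = 0.06899 L, so [NH4+] = 0.003591/0.06899 = 0.05205 M.
Ka(NH4+) = Kw/Kb = 1.0e-14 / 1.8 x 10^-5 = 5.56e-10.
[H^+] = sqrt(Ka x [NH4+]) = sqrt(5.56e-10 x 0.05205) = 5.38e-6 M.
pH = -log(5.38e-6) = 5.27.

5.27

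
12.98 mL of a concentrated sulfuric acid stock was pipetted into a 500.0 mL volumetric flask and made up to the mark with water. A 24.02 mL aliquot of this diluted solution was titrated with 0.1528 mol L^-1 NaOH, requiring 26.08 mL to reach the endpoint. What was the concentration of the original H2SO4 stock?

3.20 M

n(NaOH) = 0.1528 x 0.02608 = 0.003985 mol.
n(H2SO4) in the aliquot = 0.003985 x 1/2 = 0.001993 mol.
[diluted H2SO4] = 0.001993 / 0.02402 = 0.08295 M.
Dilution factor = 500.0/12.98 = 38.52, so [stock] = 0.08295 x 38.52 = 3.20 M.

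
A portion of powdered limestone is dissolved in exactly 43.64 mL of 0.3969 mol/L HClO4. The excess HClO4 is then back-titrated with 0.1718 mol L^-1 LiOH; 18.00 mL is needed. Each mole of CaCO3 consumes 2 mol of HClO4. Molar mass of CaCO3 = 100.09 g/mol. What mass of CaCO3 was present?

0.712 g

Total n(HClO4) added = 0.3969 x 0.04364 = 0.01732 mol.
n(LiOH) used = 0.1718 x 0.01800 = 0.003092 mol, which equals the excess n(HClO4).
So n(HClO4) consumed by the sample = 0.01732 - 0.003092 = 0.01423 mol.
n(CaCO3) = 0.01423 / 2 = 0.007114 mol.
mass = 0.007114 mol x 100.09 g/mol = 0.712 g.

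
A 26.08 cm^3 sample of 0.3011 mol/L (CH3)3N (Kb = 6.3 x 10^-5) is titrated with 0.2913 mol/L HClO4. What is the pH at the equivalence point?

5.31

n((CH3)3N) = 0.3011 x 0.02608 = 0.007853 mol; V(HClO4) at equivalence = 0.007853/0.2913 = 0.02696 L.
At equivalence the base is fully converted to (CH3)3NH+; total volume = 0.05304 L, so [(CH3)3NH+] = 0.007853/0.05304 = 0.1481 M.
Ka((CH3)3NH+) = Kw/Kb = 1.0e-14 / 6.3 x 10^-5 = 1.59e-10.
[H^+] = sqrt(Ka x [(CH3)3NH+]) = sqrt(1.59e-10 x 0.1481) = 4.85e-6 M.
pH = -log(4.85e-6) = 5.31.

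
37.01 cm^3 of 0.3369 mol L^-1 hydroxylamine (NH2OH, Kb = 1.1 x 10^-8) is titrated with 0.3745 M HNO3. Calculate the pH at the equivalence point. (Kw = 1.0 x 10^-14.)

3.40

n(NH2OH) = 0.3369 x 0.03701 = 0.01247 mol; V(HNO3) at equivalence = 0.01247/0.3745 = 0.03329 L.
At equivalence the base is fully converted to NH3OH+; total volume = 0.07030 L, so [NH3OH+] = 0.01247/0.07030 = 0.1774 M.
Ka(NH3OH+) = Kw/Kb = 1.0e-14 / 1.1 x 10^-8 = 9.09e-7.
[H^+] = sqrt(Ka x [NH3OH+]) = sqrt(9.09e-7 x 0.1774) = 0.000402 M.
pH = -log(0.000402) = 3.40.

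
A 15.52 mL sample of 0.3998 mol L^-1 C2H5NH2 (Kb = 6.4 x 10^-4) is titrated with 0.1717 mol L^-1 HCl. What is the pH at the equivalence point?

5.86

n(C2H5NH2) = 0.3998 x 0.01552 = 0.006205 mol; V(HCl) at equivalence = 0.006205/0.1717 = 0.03614 L.
At equivalence the base is fully converted to C2H5NH3+; total volume = 0.05166 L, so [C2H5NH3+] = 0.006205/0.05166 = 0.1201 M.
Ka(C2H5NH3+) = Kw/Kb = 1.0e-14 / 6.4 x 10^-4 = 1.56e-11.
[H^+] = sqrt(Ka x [C2H5NH3+]) = sqrt(1.56e-11 x 0.1201) = 1.37e-6 M.
pH = -log(1.37e-6) = 5.86.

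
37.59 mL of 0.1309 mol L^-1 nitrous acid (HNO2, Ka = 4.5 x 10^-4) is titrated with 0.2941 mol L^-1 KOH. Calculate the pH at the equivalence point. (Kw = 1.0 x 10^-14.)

8.15

n(HNO2) = 0.1309 x 0.03759 = 0.004921 mol; V(KOH) at equivalence = 0.004921/0.2941 = 0.01673 L.
At equivalence all the acid is converted to NO2-; total volume = 0.03759 + 0.01673 = 0.05432 L, so [NO2-] = 0.004921/0.05432 = 0.09058 M.
Kb = Kw/Ka = 1.0e-14 / 4.5 x 10^-4 = 2.22e-11.
[OH^-] = sqrt(Kb x [NO2-]) = sqrt(2.22e-11 x 0.09058) = 1.42e-6 M.
pOH = 5.85, so pH = 14.00 - 5.85 = 8.15.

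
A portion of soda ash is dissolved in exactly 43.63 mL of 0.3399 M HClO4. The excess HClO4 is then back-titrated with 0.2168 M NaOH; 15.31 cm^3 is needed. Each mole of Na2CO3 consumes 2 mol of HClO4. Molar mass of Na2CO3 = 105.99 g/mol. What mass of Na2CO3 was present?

Total n(HClO4) added = 0.3399 x 0.04363 = 0.01483 mol.
n(NaOH) used = 0.2168 x 0.01531 = 0.003319 mol, which equals the excess n(HClO4).
So n(HClO4) consumed by the sample = 0.01483 - 0.003319 = 0.01151 mol.
n(Na2CO3) = 0.01151 / 2 = 0.005755 mol.
mass = 0.005755 mol x 105.99 g/mol = 0.610 g.

0.610 g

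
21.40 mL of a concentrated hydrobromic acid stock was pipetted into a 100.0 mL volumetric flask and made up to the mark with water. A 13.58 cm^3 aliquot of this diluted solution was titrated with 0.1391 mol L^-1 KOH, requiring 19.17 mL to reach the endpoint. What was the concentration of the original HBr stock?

n(KOH) = 0.1391 x 0.01917 = 0.002667 mol.
n(HBr) in the aliquot = 0.002667 mol.
[diluted HBr] = 0.002667 / 0.01358 = 0.1964 M.
Dilution factor = 100.0/21.40 = 4.673, so [stock] = 0.1964 x 4.673 = 0.918 M.

0.918 M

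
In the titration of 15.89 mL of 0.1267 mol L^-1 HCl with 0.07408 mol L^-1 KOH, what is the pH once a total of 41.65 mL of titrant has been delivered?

12.27

n(acid) = 0.1267 x 0.01589 = 0.002013 mol; n(KOH) added = 0.07408 x 0.04165 = 0.003085 mol.
Base is in excess by 0.003085 - 0.002013 = 0.001072 mol in a total volume of 0.05754 L.
[OH^-] = 0.001072/0.05754 = 0.01863 M, so pOH = 1.73 and pH = 14.00 - 1.73 = 12.27.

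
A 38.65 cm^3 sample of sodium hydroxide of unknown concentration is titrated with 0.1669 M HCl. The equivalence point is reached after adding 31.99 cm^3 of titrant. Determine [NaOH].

n(HCl) delivered = 0.1669 x 0.03199 = 0.005339 mol.
For a 1:1 reaction, n(NaOH) = 0.005339 mol.
[NaOH] = 0.005339 mol / 0.03865 L = 0.138 M.

0.138 M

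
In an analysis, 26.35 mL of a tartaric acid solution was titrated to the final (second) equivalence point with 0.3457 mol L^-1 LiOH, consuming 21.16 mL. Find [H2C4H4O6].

0.139 M

n(LiOH) = 0.3457 x 0.02116 = 0.007315 mol.
At the final (second) equivalence point, 2 mol OH^- react per mol H2C4H4O6, so n(H2C4H4O6) = 0.007315 / 2 = 0.003658 mol.
[H2C4H4O6] = 0.003658 / 0.02635 L = 0.139 M.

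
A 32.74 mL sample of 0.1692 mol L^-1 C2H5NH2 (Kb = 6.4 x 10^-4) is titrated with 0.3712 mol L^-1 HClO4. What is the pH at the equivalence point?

n(C2H5NH2) = 0.1692 x 0.03274 = 0.005540 mol; V(HClO4) at equivalence = 0.005540/0.3712 = 0.01492 L.
At equivalence the base is fully converted to C2H5NH3+; total volume = 0.04766 L, so [C2H5NH3+] = 0.005540/0.04766 = 0.1162 M.
Ka(C2H5NH3+) = Kw/Kb = 1.0e-14 / 6.4 x 10^-4 = 1.56e-11.
[H^+] = sqrt(Ka x [C2H5NH3+]) = sqrt(1.56e-11 x 0.1162) = 1.35e-6 M.
pH = -log(1.35e-6) = 5.87.

5.87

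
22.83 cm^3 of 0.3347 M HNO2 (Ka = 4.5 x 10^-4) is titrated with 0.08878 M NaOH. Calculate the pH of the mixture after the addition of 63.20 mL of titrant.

Initial n(HNO2) = 0.3347 x 0.02283 = 0.007641 mol.
n(NaOH) added = 0.08878 x 0.06320 = 0.005611 mol, converting that many moles of HNO2 to NO2-.
Remaining n(HNO2) = 0.002030 mol; n(NO2-) = 0.005611 mol.
By Henderson-Hasselbalch, pH = pKa + log([A^-]/[HA]) = 3.35 + log(0.005611/0.002030) = 3.35 + (+0.44) = 3.79.

3.79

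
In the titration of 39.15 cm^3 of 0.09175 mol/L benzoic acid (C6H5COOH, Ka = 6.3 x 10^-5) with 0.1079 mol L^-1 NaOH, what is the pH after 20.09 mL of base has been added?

Initial n(C6H5COOH) = 0.09175 x 0.03915 = 0.003592 mol.
n(NaOH) added = 0.1079 x 0.02009 = 0.002168 mol, converting that many moles of C6H5COOH to C6H5COO-.
Remaining n(C6H5COOH) = 0.001424 mol; n(C6H5COO-) = 0.002168 mol.
By Henderson-Hasselbalch, pH = pKa + log([A^-]/[HA]) = 4.20 + log(0.002168/0.001424) = 4.20 + (+0.18) = 4.38.

4.38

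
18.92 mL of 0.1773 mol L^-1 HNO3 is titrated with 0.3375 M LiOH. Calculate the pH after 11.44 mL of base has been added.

n(acid) = 0.1773 x 0.01892 = 0.003355 mol; n(LiOH) added = 0.3375 x 0.01144 = 0.003861 mol.
Base is in excess by 0.003861 - 0.003355 = 0.0005065 mol in a total volume of 0.03036 L.
[OH^-] = 0.0005065/0.03036 = 0.01668 M, so pOH = 1.78 and pH = 14.00 - 1.78 = 12.22.

12.22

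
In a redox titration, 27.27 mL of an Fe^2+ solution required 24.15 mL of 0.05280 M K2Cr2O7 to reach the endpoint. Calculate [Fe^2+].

0.281 M

n(K2Cr2O7) = 0.05280 x 0.02415 = 0.001275 mol.
From the balanced equation, 1 mol K2Cr2O7 reacts with 6 mol Fe^2+, so n(Fe^2+) = 0.001275 x 6/1 = 0.007651 mol.
[Fe^2+] = 0.007651 / 0.02727 L = 0.281 M.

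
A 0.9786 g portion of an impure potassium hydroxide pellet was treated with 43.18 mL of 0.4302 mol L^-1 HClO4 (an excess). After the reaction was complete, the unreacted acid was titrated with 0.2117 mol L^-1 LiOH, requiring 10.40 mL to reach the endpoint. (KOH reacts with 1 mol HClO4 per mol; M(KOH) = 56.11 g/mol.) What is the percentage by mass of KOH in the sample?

93.9%

Total n(HClO4) added = 0.4302 x 0.04318 = 0.01858 mol.
n(LiOH) used = 0.2117 x 0.01040 = 0.002202 mol, which equals the excess n(HClO4).
So n(HClO4) consumed by the sample = 0.01858 - 0.002202 = 0.01637 mol.
n(KOH) = 0.01637 / 1 = 0.01637 mol.
mass KOH = 0.01637 x 56.11 = 0.9188 g, so %KOH = 0.9188/0.9786 x 100 = 93.9%.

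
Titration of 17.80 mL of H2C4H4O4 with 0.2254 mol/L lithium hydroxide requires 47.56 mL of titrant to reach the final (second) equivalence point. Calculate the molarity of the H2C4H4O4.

n(LiOH) = 0.2254 x 0.04756 = 0.01072 mol.
At the final (second) equivalence point, 2 mol OH^- react per mol H2C4H4O4, so n(H2C4H4O4) = 0.01072 / 2 = 0.005360 mol.
[H2C4H4O4] = 0.005360 / 0.01780 L = 0.301 M.

0.301 M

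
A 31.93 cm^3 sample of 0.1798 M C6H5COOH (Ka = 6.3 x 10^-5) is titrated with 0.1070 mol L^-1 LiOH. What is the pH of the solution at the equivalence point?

n(C6H5COOH) = 0.1798 x 0.03193 = 0.005741 mol; V(LiOH) at equivalence = 0.005741/0.1070 = 0.05365 L.
At equivalence all the acid is converted to C6H5COO-; total volume = 0.03193 + 0.05365 = 0.08558 L, so [C6H5COO-] = 0.005741/0.08558 = 0.06708 M.
Kb = Kw/Ka = 1.0e-14 / 6.3 x 10^-5 = 1.59e-10.
[OH^-] = sqrt(Kb x [C6H5COO-]) = sqrt(1.59e-10 x 0.06708) = 3.26e-6 M.
pOH = 5.49, so pH = 14.00 - 5.49 = 8.51.

8.51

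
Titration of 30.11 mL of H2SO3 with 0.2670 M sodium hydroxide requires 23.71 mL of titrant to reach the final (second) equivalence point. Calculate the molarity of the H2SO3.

0.105 M

n(NaOH) = 0.2670 x 0.02371 = 0.006331 mol.
At the final (second) equivalence point, 2 mol OH^- react per mol H2SO3, so n(H2SO3) = 0.006331 / 2 = 0.003165 mol.
[H2SO3] = 0.003165 / 0.03011 L = 0.105 M.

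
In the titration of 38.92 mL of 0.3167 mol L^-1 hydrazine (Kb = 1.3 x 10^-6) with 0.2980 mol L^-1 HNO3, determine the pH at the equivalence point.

n(N2H4) = 0.3167 x 0.03892 = 0.01233 mol; V(HNO3) at equivalence = 0.01233/0.2980 = 0.04136 L.
At equivalence the base is fully converted to N2H5+; total volume = 0.08028 L, so [N2H5+] = 0.01233/0.08028 = 0.1535 M.
Ka(N2H5+) = Kw/Kb = 1.0e-14 / 1.3 x 10^-6 = 7.69e-9.
[H^+] = sqrt(Ka x [N2H5+]) = sqrt(7.69e-9 x 0.1535) = 3.44e-5 M.
pH = -log(3.44e-5) = 4.46.

4.46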